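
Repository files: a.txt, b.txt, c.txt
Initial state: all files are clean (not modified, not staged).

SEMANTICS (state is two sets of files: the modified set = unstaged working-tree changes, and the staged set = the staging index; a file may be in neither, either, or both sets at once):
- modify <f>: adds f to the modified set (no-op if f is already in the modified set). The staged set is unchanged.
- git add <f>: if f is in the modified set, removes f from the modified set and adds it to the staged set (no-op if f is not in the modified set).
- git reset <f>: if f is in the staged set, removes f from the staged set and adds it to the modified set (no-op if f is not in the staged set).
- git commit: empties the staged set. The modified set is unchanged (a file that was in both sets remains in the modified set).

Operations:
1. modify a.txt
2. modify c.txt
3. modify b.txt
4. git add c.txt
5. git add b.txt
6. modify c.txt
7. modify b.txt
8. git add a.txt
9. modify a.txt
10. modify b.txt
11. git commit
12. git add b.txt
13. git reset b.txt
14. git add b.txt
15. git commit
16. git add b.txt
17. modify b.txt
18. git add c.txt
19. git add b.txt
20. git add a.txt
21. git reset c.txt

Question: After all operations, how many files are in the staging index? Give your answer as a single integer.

After op 1 (modify a.txt): modified={a.txt} staged={none}
After op 2 (modify c.txt): modified={a.txt, c.txt} staged={none}
After op 3 (modify b.txt): modified={a.txt, b.txt, c.txt} staged={none}
After op 4 (git add c.txt): modified={a.txt, b.txt} staged={c.txt}
After op 5 (git add b.txt): modified={a.txt} staged={b.txt, c.txt}
After op 6 (modify c.txt): modified={a.txt, c.txt} staged={b.txt, c.txt}
After op 7 (modify b.txt): modified={a.txt, b.txt, c.txt} staged={b.txt, c.txt}
After op 8 (git add a.txt): modified={b.txt, c.txt} staged={a.txt, b.txt, c.txt}
After op 9 (modify a.txt): modified={a.txt, b.txt, c.txt} staged={a.txt, b.txt, c.txt}
After op 10 (modify b.txt): modified={a.txt, b.txt, c.txt} staged={a.txt, b.txt, c.txt}
After op 11 (git commit): modified={a.txt, b.txt, c.txt} staged={none}
After op 12 (git add b.txt): modified={a.txt, c.txt} staged={b.txt}
After op 13 (git reset b.txt): modified={a.txt, b.txt, c.txt} staged={none}
After op 14 (git add b.txt): modified={a.txt, c.txt} staged={b.txt}
After op 15 (git commit): modified={a.txt, c.txt} staged={none}
After op 16 (git add b.txt): modified={a.txt, c.txt} staged={none}
After op 17 (modify b.txt): modified={a.txt, b.txt, c.txt} staged={none}
After op 18 (git add c.txt): modified={a.txt, b.txt} staged={c.txt}
After op 19 (git add b.txt): modified={a.txt} staged={b.txt, c.txt}
After op 20 (git add a.txt): modified={none} staged={a.txt, b.txt, c.txt}
After op 21 (git reset c.txt): modified={c.txt} staged={a.txt, b.txt}
Final staged set: {a.txt, b.txt} -> count=2

Answer: 2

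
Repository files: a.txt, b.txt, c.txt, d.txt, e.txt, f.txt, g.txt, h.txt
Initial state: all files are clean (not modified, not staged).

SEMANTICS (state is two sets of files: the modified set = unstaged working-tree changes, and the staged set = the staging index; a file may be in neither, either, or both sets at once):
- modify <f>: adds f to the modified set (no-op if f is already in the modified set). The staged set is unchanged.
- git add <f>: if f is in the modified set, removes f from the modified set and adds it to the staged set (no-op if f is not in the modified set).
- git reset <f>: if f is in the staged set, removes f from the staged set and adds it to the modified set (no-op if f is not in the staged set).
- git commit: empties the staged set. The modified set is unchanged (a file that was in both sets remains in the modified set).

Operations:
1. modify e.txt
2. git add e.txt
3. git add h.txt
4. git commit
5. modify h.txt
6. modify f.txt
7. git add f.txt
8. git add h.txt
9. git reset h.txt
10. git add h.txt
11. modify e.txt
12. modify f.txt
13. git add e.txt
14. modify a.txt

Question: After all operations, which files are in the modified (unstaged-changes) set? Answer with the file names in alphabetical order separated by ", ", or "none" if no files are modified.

After op 1 (modify e.txt): modified={e.txt} staged={none}
After op 2 (git add e.txt): modified={none} staged={e.txt}
After op 3 (git add h.txt): modified={none} staged={e.txt}
After op 4 (git commit): modified={none} staged={none}
After op 5 (modify h.txt): modified={h.txt} staged={none}
After op 6 (modify f.txt): modified={f.txt, h.txt} staged={none}
After op 7 (git add f.txt): modified={h.txt} staged={f.txt}
After op 8 (git add h.txt): modified={none} staged={f.txt, h.txt}
After op 9 (git reset h.txt): modified={h.txt} staged={f.txt}
After op 10 (git add h.txt): modified={none} staged={f.txt, h.txt}
After op 11 (modify e.txt): modified={e.txt} staged={f.txt, h.txt}
After op 12 (modify f.txt): modified={e.txt, f.txt} staged={f.txt, h.txt}
After op 13 (git add e.txt): modified={f.txt} staged={e.txt, f.txt, h.txt}
After op 14 (modify a.txt): modified={a.txt, f.txt} staged={e.txt, f.txt, h.txt}

Answer: a.txt, f.txt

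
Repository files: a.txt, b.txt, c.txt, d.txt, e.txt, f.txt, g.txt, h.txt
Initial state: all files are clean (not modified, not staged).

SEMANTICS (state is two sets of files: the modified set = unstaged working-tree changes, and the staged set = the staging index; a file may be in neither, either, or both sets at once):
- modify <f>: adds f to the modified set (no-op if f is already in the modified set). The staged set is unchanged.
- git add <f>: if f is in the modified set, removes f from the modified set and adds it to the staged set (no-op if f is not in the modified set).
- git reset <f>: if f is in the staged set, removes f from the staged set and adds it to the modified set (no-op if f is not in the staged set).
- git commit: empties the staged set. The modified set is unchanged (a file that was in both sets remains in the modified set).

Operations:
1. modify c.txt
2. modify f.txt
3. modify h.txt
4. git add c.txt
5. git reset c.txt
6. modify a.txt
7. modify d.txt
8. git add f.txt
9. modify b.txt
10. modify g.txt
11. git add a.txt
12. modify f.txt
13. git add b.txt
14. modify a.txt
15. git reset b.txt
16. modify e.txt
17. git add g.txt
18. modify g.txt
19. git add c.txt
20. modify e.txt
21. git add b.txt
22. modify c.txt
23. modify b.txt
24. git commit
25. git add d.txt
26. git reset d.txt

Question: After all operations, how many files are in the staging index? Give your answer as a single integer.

After op 1 (modify c.txt): modified={c.txt} staged={none}
After op 2 (modify f.txt): modified={c.txt, f.txt} staged={none}
After op 3 (modify h.txt): modified={c.txt, f.txt, h.txt} staged={none}
After op 4 (git add c.txt): modified={f.txt, h.txt} staged={c.txt}
After op 5 (git reset c.txt): modified={c.txt, f.txt, h.txt} staged={none}
After op 6 (modify a.txt): modified={a.txt, c.txt, f.txt, h.txt} staged={none}
After op 7 (modify d.txt): modified={a.txt, c.txt, d.txt, f.txt, h.txt} staged={none}
After op 8 (git add f.txt): modified={a.txt, c.txt, d.txt, h.txt} staged={f.txt}
After op 9 (modify b.txt): modified={a.txt, b.txt, c.txt, d.txt, h.txt} staged={f.txt}
After op 10 (modify g.txt): modified={a.txt, b.txt, c.txt, d.txt, g.txt, h.txt} staged={f.txt}
After op 11 (git add a.txt): modified={b.txt, c.txt, d.txt, g.txt, h.txt} staged={a.txt, f.txt}
After op 12 (modify f.txt): modified={b.txt, c.txt, d.txt, f.txt, g.txt, h.txt} staged={a.txt, f.txt}
After op 13 (git add b.txt): modified={c.txt, d.txt, f.txt, g.txt, h.txt} staged={a.txt, b.txt, f.txt}
After op 14 (modify a.txt): modified={a.txt, c.txt, d.txt, f.txt, g.txt, h.txt} staged={a.txt, b.txt, f.txt}
After op 15 (git reset b.txt): modified={a.txt, b.txt, c.txt, d.txt, f.txt, g.txt, h.txt} staged={a.txt, f.txt}
After op 16 (modify e.txt): modified={a.txt, b.txt, c.txt, d.txt, e.txt, f.txt, g.txt, h.txt} staged={a.txt, f.txt}
After op 17 (git add g.txt): modified={a.txt, b.txt, c.txt, d.txt, e.txt, f.txt, h.txt} staged={a.txt, f.txt, g.txt}
After op 18 (modify g.txt): modified={a.txt, b.txt, c.txt, d.txt, e.txt, f.txt, g.txt, h.txt} staged={a.txt, f.txt, g.txt}
After op 19 (git add c.txt): modified={a.txt, b.txt, d.txt, e.txt, f.txt, g.txt, h.txt} staged={a.txt, c.txt, f.txt, g.txt}
After op 20 (modify e.txt): modified={a.txt, b.txt, d.txt, e.txt, f.txt, g.txt, h.txt} staged={a.txt, c.txt, f.txt, g.txt}
After op 21 (git add b.txt): modified={a.txt, d.txt, e.txt, f.txt, g.txt, h.txt} staged={a.txt, b.txt, c.txt, f.txt, g.txt}
After op 22 (modify c.txt): modified={a.txt, c.txt, d.txt, e.txt, f.txt, g.txt, h.txt} staged={a.txt, b.txt, c.txt, f.txt, g.txt}
After op 23 (modify b.txt): modified={a.txt, b.txt, c.txt, d.txt, e.txt, f.txt, g.txt, h.txt} staged={a.txt, b.txt, c.txt, f.txt, g.txt}
After op 24 (git commit): modified={a.txt, b.txt, c.txt, d.txt, e.txt, f.txt, g.txt, h.txt} staged={none}
After op 25 (git add d.txt): modified={a.txt, b.txt, c.txt, e.txt, f.txt, g.txt, h.txt} staged={d.txt}
After op 26 (git reset d.txt): modified={a.txt, b.txt, c.txt, d.txt, e.txt, f.txt, g.txt, h.txt} staged={none}
Final staged set: {none} -> count=0

Answer: 0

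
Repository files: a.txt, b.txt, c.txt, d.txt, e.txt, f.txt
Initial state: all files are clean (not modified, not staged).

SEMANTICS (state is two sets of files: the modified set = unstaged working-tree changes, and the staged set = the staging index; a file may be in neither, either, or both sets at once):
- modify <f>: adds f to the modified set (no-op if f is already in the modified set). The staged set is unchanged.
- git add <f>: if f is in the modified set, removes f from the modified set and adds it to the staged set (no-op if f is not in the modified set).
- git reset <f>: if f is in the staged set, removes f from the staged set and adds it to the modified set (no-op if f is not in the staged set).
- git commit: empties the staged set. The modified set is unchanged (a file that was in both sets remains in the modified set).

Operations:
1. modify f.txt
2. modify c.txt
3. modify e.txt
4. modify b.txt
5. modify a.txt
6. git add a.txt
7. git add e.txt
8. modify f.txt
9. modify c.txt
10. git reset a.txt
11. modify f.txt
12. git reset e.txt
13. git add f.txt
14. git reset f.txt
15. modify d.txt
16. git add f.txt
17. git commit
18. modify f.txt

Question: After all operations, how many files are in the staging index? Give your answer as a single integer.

After op 1 (modify f.txt): modified={f.txt} staged={none}
After op 2 (modify c.txt): modified={c.txt, f.txt} staged={none}
After op 3 (modify e.txt): modified={c.txt, e.txt, f.txt} staged={none}
After op 4 (modify b.txt): modified={b.txt, c.txt, e.txt, f.txt} staged={none}
After op 5 (modify a.txt): modified={a.txt, b.txt, c.txt, e.txt, f.txt} staged={none}
After op 6 (git add a.txt): modified={b.txt, c.txt, e.txt, f.txt} staged={a.txt}
After op 7 (git add e.txt): modified={b.txt, c.txt, f.txt} staged={a.txt, e.txt}
After op 8 (modify f.txt): modified={b.txt, c.txt, f.txt} staged={a.txt, e.txt}
After op 9 (modify c.txt): modified={b.txt, c.txt, f.txt} staged={a.txt, e.txt}
After op 10 (git reset a.txt): modified={a.txt, b.txt, c.txt, f.txt} staged={e.txt}
After op 11 (modify f.txt): modified={a.txt, b.txt, c.txt, f.txt} staged={e.txt}
After op 12 (git reset e.txt): modified={a.txt, b.txt, c.txt, e.txt, f.txt} staged={none}
After op 13 (git add f.txt): modified={a.txt, b.txt, c.txt, e.txt} staged={f.txt}
After op 14 (git reset f.txt): modified={a.txt, b.txt, c.txt, e.txt, f.txt} staged={none}
After op 15 (modify d.txt): modified={a.txt, b.txt, c.txt, d.txt, e.txt, f.txt} staged={none}
After op 16 (git add f.txt): modified={a.txt, b.txt, c.txt, d.txt, e.txt} staged={f.txt}
After op 17 (git commit): modified={a.txt, b.txt, c.txt, d.txt, e.txt} staged={none}
After op 18 (modify f.txt): modified={a.txt, b.txt, c.txt, d.txt, e.txt, f.txt} staged={none}
Final staged set: {none} -> count=0

Answer: 0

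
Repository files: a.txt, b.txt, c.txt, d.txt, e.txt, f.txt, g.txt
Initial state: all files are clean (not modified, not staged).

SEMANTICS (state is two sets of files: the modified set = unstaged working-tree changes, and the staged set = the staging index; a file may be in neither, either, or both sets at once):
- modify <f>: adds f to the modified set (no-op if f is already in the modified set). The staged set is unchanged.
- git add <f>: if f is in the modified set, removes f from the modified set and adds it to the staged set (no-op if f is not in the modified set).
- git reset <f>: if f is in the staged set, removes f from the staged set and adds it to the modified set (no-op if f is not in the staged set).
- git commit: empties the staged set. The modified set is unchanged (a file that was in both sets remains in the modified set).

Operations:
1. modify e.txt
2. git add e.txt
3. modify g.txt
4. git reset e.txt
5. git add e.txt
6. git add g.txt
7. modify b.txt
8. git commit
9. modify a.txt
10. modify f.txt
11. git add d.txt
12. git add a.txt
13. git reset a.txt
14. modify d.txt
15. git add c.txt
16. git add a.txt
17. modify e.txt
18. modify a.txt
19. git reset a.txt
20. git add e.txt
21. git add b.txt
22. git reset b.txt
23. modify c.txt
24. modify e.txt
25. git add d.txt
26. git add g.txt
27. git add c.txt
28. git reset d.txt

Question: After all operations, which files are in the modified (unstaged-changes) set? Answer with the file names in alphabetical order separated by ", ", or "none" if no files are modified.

After op 1 (modify e.txt): modified={e.txt} staged={none}
After op 2 (git add e.txt): modified={none} staged={e.txt}
After op 3 (modify g.txt): modified={g.txt} staged={e.txt}
After op 4 (git reset e.txt): modified={e.txt, g.txt} staged={none}
After op 5 (git add e.txt): modified={g.txt} staged={e.txt}
After op 6 (git add g.txt): modified={none} staged={e.txt, g.txt}
After op 7 (modify b.txt): modified={b.txt} staged={e.txt, g.txt}
After op 8 (git commit): modified={b.txt} staged={none}
After op 9 (modify a.txt): modified={a.txt, b.txt} staged={none}
After op 10 (modify f.txt): modified={a.txt, b.txt, f.txt} staged={none}
After op 11 (git add d.txt): modified={a.txt, b.txt, f.txt} staged={none}
After op 12 (git add a.txt): modified={b.txt, f.txt} staged={a.txt}
After op 13 (git reset a.txt): modified={a.txt, b.txt, f.txt} staged={none}
After op 14 (modify d.txt): modified={a.txt, b.txt, d.txt, f.txt} staged={none}
After op 15 (git add c.txt): modified={a.txt, b.txt, d.txt, f.txt} staged={none}
After op 16 (git add a.txt): modified={b.txt, d.txt, f.txt} staged={a.txt}
After op 17 (modify e.txt): modified={b.txt, d.txt, e.txt, f.txt} staged={a.txt}
After op 18 (modify a.txt): modified={a.txt, b.txt, d.txt, e.txt, f.txt} staged={a.txt}
After op 19 (git reset a.txt): modified={a.txt, b.txt, d.txt, e.txt, f.txt} staged={none}
After op 20 (git add e.txt): modified={a.txt, b.txt, d.txt, f.txt} staged={e.txt}
After op 21 (git add b.txt): modified={a.txt, d.txt, f.txt} staged={b.txt, e.txt}
After op 22 (git reset b.txt): modified={a.txt, b.txt, d.txt, f.txt} staged={e.txt}
After op 23 (modify c.txt): modified={a.txt, b.txt, c.txt, d.txt, f.txt} staged={e.txt}
After op 24 (modify e.txt): modified={a.txt, b.txt, c.txt, d.txt, e.txt, f.txt} staged={e.txt}
After op 25 (git add d.txt): modified={a.txt, b.txt, c.txt, e.txt, f.txt} staged={d.txt, e.txt}
After op 26 (git add g.txt): modified={a.txt, b.txt, c.txt, e.txt, f.txt} staged={d.txt, e.txt}
After op 27 (git add c.txt): modified={a.txt, b.txt, e.txt, f.txt} staged={c.txt, d.txt, e.txt}
After op 28 (git reset d.txt): modified={a.txt, b.txt, d.txt, e.txt, f.txt} staged={c.txt, e.txt}

Answer: a.txt, b.txt, d.txt, e.txt, f.txt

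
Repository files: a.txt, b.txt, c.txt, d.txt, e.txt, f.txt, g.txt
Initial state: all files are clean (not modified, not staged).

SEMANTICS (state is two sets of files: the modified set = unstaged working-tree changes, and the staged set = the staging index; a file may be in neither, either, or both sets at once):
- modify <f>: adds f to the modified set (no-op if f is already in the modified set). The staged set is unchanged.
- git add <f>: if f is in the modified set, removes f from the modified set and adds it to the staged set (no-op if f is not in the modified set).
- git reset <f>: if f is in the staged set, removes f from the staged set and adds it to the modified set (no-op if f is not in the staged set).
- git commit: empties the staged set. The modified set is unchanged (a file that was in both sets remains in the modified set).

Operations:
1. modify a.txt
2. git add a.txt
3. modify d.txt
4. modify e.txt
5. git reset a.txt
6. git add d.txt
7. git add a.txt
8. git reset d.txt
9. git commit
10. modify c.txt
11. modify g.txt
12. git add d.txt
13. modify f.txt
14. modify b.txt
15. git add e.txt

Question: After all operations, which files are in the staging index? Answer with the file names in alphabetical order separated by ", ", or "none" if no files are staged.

After op 1 (modify a.txt): modified={a.txt} staged={none}
After op 2 (git add a.txt): modified={none} staged={a.txt}
After op 3 (modify d.txt): modified={d.txt} staged={a.txt}
After op 4 (modify e.txt): modified={d.txt, e.txt} staged={a.txt}
After op 5 (git reset a.txt): modified={a.txt, d.txt, e.txt} staged={none}
After op 6 (git add d.txt): modified={a.txt, e.txt} staged={d.txt}
After op 7 (git add a.txt): modified={e.txt} staged={a.txt, d.txt}
After op 8 (git reset d.txt): modified={d.txt, e.txt} staged={a.txt}
After op 9 (git commit): modified={d.txt, e.txt} staged={none}
After op 10 (modify c.txt): modified={c.txt, d.txt, e.txt} staged={none}
After op 11 (modify g.txt): modified={c.txt, d.txt, e.txt, g.txt} staged={none}
After op 12 (git add d.txt): modified={c.txt, e.txt, g.txt} staged={d.txt}
After op 13 (modify f.txt): modified={c.txt, e.txt, f.txt, g.txt} staged={d.txt}
After op 14 (modify b.txt): modified={b.txt, c.txt, e.txt, f.txt, g.txt} staged={d.txt}
After op 15 (git add e.txt): modified={b.txt, c.txt, f.txt, g.txt} staged={d.txt, e.txt}

Answer: d.txt, e.txt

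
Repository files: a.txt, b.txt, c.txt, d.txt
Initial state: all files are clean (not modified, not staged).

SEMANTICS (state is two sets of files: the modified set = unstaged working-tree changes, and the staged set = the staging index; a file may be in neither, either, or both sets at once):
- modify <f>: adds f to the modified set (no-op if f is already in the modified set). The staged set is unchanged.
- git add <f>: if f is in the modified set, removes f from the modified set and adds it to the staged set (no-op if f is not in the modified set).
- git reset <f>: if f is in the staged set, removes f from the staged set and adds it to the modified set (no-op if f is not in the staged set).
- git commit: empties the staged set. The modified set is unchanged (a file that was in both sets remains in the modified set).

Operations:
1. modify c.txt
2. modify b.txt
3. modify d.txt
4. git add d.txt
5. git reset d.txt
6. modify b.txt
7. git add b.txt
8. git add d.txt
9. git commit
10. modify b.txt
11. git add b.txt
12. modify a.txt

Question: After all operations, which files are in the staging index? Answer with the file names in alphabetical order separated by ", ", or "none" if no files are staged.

After op 1 (modify c.txt): modified={c.txt} staged={none}
After op 2 (modify b.txt): modified={b.txt, c.txt} staged={none}
After op 3 (modify d.txt): modified={b.txt, c.txt, d.txt} staged={none}
After op 4 (git add d.txt): modified={b.txt, c.txt} staged={d.txt}
After op 5 (git reset d.txt): modified={b.txt, c.txt, d.txt} staged={none}
After op 6 (modify b.txt): modified={b.txt, c.txt, d.txt} staged={none}
After op 7 (git add b.txt): modified={c.txt, d.txt} staged={b.txt}
After op 8 (git add d.txt): modified={c.txt} staged={b.txt, d.txt}
After op 9 (git commit): modified={c.txt} staged={none}
After op 10 (modify b.txt): modified={b.txt, c.txt} staged={none}
After op 11 (git add b.txt): modified={c.txt} staged={b.txt}
After op 12 (modify a.txt): modified={a.txt, c.txt} staged={b.txt}

Answer: b.txt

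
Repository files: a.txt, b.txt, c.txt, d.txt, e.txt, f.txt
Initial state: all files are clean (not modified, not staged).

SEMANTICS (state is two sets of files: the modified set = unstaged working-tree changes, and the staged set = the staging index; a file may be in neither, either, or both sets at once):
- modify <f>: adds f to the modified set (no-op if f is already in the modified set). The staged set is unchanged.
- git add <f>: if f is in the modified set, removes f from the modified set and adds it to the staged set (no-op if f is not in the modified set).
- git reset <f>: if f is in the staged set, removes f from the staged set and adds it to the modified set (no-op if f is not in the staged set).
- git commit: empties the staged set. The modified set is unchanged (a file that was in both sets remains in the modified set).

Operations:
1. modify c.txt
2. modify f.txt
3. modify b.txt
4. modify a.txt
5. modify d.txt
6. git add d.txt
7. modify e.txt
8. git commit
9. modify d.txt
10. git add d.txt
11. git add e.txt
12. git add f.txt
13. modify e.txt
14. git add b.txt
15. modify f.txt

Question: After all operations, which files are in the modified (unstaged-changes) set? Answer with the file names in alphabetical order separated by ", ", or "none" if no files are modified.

After op 1 (modify c.txt): modified={c.txt} staged={none}
After op 2 (modify f.txt): modified={c.txt, f.txt} staged={none}
After op 3 (modify b.txt): modified={b.txt, c.txt, f.txt} staged={none}
After op 4 (modify a.txt): modified={a.txt, b.txt, c.txt, f.txt} staged={none}
After op 5 (modify d.txt): modified={a.txt, b.txt, c.txt, d.txt, f.txt} staged={none}
After op 6 (git add d.txt): modified={a.txt, b.txt, c.txt, f.txt} staged={d.txt}
After op 7 (modify e.txt): modified={a.txt, b.txt, c.txt, e.txt, f.txt} staged={d.txt}
After op 8 (git commit): modified={a.txt, b.txt, c.txt, e.txt, f.txt} staged={none}
After op 9 (modify d.txt): modified={a.txt, b.txt, c.txt, d.txt, e.txt, f.txt} staged={none}
After op 10 (git add d.txt): modified={a.txt, b.txt, c.txt, e.txt, f.txt} staged={d.txt}
After op 11 (git add e.txt): modified={a.txt, b.txt, c.txt, f.txt} staged={d.txt, e.txt}
After op 12 (git add f.txt): modified={a.txt, b.txt, c.txt} staged={d.txt, e.txt, f.txt}
After op 13 (modify e.txt): modified={a.txt, b.txt, c.txt, e.txt} staged={d.txt, e.txt, f.txt}
After op 14 (git add b.txt): modified={a.txt, c.txt, e.txt} staged={b.txt, d.txt, e.txt, f.txt}
After op 15 (modify f.txt): modified={a.txt, c.txt, e.txt, f.txt} staged={b.txt, d.txt, e.txt, f.txt}

Answer: a.txt, c.txt, e.txt, f.txt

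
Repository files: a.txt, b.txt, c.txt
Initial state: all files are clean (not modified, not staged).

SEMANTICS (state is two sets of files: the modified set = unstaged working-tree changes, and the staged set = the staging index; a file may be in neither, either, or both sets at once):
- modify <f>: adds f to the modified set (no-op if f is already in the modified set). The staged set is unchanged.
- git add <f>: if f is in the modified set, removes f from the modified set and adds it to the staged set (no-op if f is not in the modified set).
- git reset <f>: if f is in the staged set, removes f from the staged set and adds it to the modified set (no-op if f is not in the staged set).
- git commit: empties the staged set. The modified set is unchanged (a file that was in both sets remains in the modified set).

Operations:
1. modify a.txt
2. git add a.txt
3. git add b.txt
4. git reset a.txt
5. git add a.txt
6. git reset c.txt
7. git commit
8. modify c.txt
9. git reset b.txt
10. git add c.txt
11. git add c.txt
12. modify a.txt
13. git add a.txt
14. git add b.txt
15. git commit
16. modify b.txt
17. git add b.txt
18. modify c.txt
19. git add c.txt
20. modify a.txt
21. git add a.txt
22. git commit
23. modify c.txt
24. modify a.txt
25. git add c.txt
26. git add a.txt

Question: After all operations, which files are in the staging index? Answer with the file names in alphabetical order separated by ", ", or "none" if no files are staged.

After op 1 (modify a.txt): modified={a.txt} staged={none}
After op 2 (git add a.txt): modified={none} staged={a.txt}
After op 3 (git add b.txt): modified={none} staged={a.txt}
After op 4 (git reset a.txt): modified={a.txt} staged={none}
After op 5 (git add a.txt): modified={none} staged={a.txt}
After op 6 (git reset c.txt): modified={none} staged={a.txt}
After op 7 (git commit): modified={none} staged={none}
After op 8 (modify c.txt): modified={c.txt} staged={none}
After op 9 (git reset b.txt): modified={c.txt} staged={none}
After op 10 (git add c.txt): modified={none} staged={c.txt}
After op 11 (git add c.txt): modified={none} staged={c.txt}
After op 12 (modify a.txt): modified={a.txt} staged={c.txt}
After op 13 (git add a.txt): modified={none} staged={a.txt, c.txt}
After op 14 (git add b.txt): modified={none} staged={a.txt, c.txt}
After op 15 (git commit): modified={none} staged={none}
After op 16 (modify b.txt): modified={b.txt} staged={none}
After op 17 (git add b.txt): modified={none} staged={b.txt}
After op 18 (modify c.txt): modified={c.txt} staged={b.txt}
After op 19 (git add c.txt): modified={none} staged={b.txt, c.txt}
After op 20 (modify a.txt): modified={a.txt} staged={b.txt, c.txt}
After op 21 (git add a.txt): modified={none} staged={a.txt, b.txt, c.txt}
After op 22 (git commit): modified={none} staged={none}
After op 23 (modify c.txt): modified={c.txt} staged={none}
After op 24 (modify a.txt): modified={a.txt, c.txt} staged={none}
After op 25 (git add c.txt): modified={a.txt} staged={c.txt}
After op 26 (git add a.txt): modified={none} staged={a.txt, c.txt}

Answer: a.txt, c.txt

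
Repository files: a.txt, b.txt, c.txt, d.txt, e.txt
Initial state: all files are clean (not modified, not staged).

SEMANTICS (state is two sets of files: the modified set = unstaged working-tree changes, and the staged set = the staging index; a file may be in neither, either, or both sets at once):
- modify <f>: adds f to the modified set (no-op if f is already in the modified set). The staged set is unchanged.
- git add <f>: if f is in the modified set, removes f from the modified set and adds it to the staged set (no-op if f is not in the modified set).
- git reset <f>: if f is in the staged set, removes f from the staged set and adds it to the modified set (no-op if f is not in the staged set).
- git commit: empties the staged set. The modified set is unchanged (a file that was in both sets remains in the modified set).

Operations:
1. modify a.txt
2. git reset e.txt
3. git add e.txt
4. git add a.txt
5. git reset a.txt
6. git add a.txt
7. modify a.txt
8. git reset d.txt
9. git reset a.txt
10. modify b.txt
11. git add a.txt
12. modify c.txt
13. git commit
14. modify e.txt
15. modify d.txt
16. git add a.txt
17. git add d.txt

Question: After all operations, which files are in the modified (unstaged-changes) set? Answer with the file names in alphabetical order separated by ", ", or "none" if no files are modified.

After op 1 (modify a.txt): modified={a.txt} staged={none}
After op 2 (git reset e.txt): modified={a.txt} staged={none}
After op 3 (git add e.txt): modified={a.txt} staged={none}
After op 4 (git add a.txt): modified={none} staged={a.txt}
After op 5 (git reset a.txt): modified={a.txt} staged={none}
After op 6 (git add a.txt): modified={none} staged={a.txt}
After op 7 (modify a.txt): modified={a.txt} staged={a.txt}
After op 8 (git reset d.txt): modified={a.txt} staged={a.txt}
After op 9 (git reset a.txt): modified={a.txt} staged={none}
After op 10 (modify b.txt): modified={a.txt, b.txt} staged={none}
After op 11 (git add a.txt): modified={b.txt} staged={a.txt}
After op 12 (modify c.txt): modified={b.txt, c.txt} staged={a.txt}
After op 13 (git commit): modified={b.txt, c.txt} staged={none}
After op 14 (modify e.txt): modified={b.txt, c.txt, e.txt} staged={none}
After op 15 (modify d.txt): modified={b.txt, c.txt, d.txt, e.txt} staged={none}
After op 16 (git add a.txt): modified={b.txt, c.txt, d.txt, e.txt} staged={none}
After op 17 (git add d.txt): modified={b.txt, c.txt, e.txt} staged={d.txt}

Answer: b.txt, c.txt, e.txt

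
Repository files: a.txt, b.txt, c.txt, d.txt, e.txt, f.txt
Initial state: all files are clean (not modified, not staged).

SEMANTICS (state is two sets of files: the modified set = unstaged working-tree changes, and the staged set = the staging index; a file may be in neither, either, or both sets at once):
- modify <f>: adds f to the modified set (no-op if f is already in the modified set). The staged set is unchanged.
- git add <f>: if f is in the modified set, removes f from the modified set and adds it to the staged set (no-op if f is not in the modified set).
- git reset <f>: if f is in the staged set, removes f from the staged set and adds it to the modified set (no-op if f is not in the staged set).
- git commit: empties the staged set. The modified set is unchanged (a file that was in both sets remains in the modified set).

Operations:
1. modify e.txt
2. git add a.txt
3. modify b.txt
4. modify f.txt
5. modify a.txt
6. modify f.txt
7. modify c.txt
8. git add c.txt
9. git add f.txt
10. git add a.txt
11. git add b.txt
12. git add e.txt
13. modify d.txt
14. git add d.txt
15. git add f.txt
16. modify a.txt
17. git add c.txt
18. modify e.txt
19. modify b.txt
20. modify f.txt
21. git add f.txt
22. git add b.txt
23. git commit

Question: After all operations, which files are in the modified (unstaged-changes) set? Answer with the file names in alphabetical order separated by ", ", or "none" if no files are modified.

Answer: a.txt, e.txt

Derivation:
After op 1 (modify e.txt): modified={e.txt} staged={none}
After op 2 (git add a.txt): modified={e.txt} staged={none}
After op 3 (modify b.txt): modified={b.txt, e.txt} staged={none}
After op 4 (modify f.txt): modified={b.txt, e.txt, f.txt} staged={none}
After op 5 (modify a.txt): modified={a.txt, b.txt, e.txt, f.txt} staged={none}
After op 6 (modify f.txt): modified={a.txt, b.txt, e.txt, f.txt} staged={none}
After op 7 (modify c.txt): modified={a.txt, b.txt, c.txt, e.txt, f.txt} staged={none}
After op 8 (git add c.txt): modified={a.txt, b.txt, e.txt, f.txt} staged={c.txt}
After op 9 (git add f.txt): modified={a.txt, b.txt, e.txt} staged={c.txt, f.txt}
After op 10 (git add a.txt): modified={b.txt, e.txt} staged={a.txt, c.txt, f.txt}
After op 11 (git add b.txt): modified={e.txt} staged={a.txt, b.txt, c.txt, f.txt}
After op 12 (git add e.txt): modified={none} staged={a.txt, b.txt, c.txt, e.txt, f.txt}
After op 13 (modify d.txt): modified={d.txt} staged={a.txt, b.txt, c.txt, e.txt, f.txt}
After op 14 (git add d.txt): modified={none} staged={a.txt, b.txt, c.txt, d.txt, e.txt, f.txt}
After op 15 (git add f.txt): modified={none} staged={a.txt, b.txt, c.txt, d.txt, e.txt, f.txt}
After op 16 (modify a.txt): modified={a.txt} staged={a.txt, b.txt, c.txt, d.txt, e.txt, f.txt}
After op 17 (git add c.txt): modified={a.txt} staged={a.txt, b.txt, c.txt, d.txt, e.txt, f.txt}
After op 18 (modify e.txt): modified={a.txt, e.txt} staged={a.txt, b.txt, c.txt, d.txt, e.txt, f.txt}
After op 19 (modify b.txt): modified={a.txt, b.txt, e.txt} staged={a.txt, b.txt, c.txt, d.txt, e.txt, f.txt}
After op 20 (modify f.txt): modified={a.txt, b.txt, e.txt, f.txt} staged={a.txt, b.txt, c.txt, d.txt, e.txt, f.txt}
After op 21 (git add f.txt): modified={a.txt, b.txt, e.txt} staged={a.txt, b.txt, c.txt, d.txt, e.txt, f.txt}
After op 22 (git add b.txt): modified={a.txt, e.txt} staged={a.txt, b.txt, c.txt, d.txt, e.txt, f.txt}
After op 23 (git commit): modified={a.txt, e.txt} staged={none}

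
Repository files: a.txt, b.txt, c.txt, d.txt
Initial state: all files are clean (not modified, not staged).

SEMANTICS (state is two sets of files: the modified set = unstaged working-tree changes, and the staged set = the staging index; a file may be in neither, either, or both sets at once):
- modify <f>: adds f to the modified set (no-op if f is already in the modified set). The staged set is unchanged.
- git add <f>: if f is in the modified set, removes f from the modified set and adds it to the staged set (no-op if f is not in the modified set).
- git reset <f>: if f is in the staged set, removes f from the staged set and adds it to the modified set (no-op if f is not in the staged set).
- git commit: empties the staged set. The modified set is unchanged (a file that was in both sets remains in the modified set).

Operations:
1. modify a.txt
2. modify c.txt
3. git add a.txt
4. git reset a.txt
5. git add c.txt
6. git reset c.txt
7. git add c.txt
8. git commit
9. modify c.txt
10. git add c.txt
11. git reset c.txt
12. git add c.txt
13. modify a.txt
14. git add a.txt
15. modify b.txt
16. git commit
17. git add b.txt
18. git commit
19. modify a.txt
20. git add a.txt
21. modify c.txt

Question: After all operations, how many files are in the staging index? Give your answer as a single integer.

Answer: 1

Derivation:
After op 1 (modify a.txt): modified={a.txt} staged={none}
After op 2 (modify c.txt): modified={a.txt, c.txt} staged={none}
After op 3 (git add a.txt): modified={c.txt} staged={a.txt}
After op 4 (git reset a.txt): modified={a.txt, c.txt} staged={none}
After op 5 (git add c.txt): modified={a.txt} staged={c.txt}
After op 6 (git reset c.txt): modified={a.txt, c.txt} staged={none}
After op 7 (git add c.txt): modified={a.txt} staged={c.txt}
After op 8 (git commit): modified={a.txt} staged={none}
After op 9 (modify c.txt): modified={a.txt, c.txt} staged={none}
After op 10 (git add c.txt): modified={a.txt} staged={c.txt}
After op 11 (git reset c.txt): modified={a.txt, c.txt} staged={none}
After op 12 (git add c.txt): modified={a.txt} staged={c.txt}
After op 13 (modify a.txt): modified={a.txt} staged={c.txt}
After op 14 (git add a.txt): modified={none} staged={a.txt, c.txt}
After op 15 (modify b.txt): modified={b.txt} staged={a.txt, c.txt}
After op 16 (git commit): modified={b.txt} staged={none}
After op 17 (git add b.txt): modified={none} staged={b.txt}
After op 18 (git commit): modified={none} staged={none}
After op 19 (modify a.txt): modified={a.txt} staged={none}
After op 20 (git add a.txt): modified={none} staged={a.txt}
After op 21 (modify c.txt): modified={c.txt} staged={a.txt}
Final staged set: {a.txt} -> count=1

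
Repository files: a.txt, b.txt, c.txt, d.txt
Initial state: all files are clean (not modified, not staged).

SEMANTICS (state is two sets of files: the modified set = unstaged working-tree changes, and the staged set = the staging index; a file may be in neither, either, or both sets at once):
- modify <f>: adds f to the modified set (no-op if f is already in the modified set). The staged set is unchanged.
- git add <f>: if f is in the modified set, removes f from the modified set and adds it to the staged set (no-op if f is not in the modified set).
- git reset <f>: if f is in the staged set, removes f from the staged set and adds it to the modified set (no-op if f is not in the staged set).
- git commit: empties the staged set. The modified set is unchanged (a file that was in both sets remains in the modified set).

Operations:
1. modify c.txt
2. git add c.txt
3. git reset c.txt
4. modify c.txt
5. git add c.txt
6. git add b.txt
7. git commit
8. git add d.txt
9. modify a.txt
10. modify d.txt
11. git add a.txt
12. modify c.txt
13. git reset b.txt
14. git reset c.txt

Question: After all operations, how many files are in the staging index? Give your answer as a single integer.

After op 1 (modify c.txt): modified={c.txt} staged={none}
After op 2 (git add c.txt): modified={none} staged={c.txt}
After op 3 (git reset c.txt): modified={c.txt} staged={none}
After op 4 (modify c.txt): modified={c.txt} staged={none}
After op 5 (git add c.txt): modified={none} staged={c.txt}
After op 6 (git add b.txt): modified={none} staged={c.txt}
After op 7 (git commit): modified={none} staged={none}
After op 8 (git add d.txt): modified={none} staged={none}
After op 9 (modify a.txt): modified={a.txt} staged={none}
After op 10 (modify d.txt): modified={a.txt, d.txt} staged={none}
After op 11 (git add a.txt): modified={d.txt} staged={a.txt}
After op 12 (modify c.txt): modified={c.txt, d.txt} staged={a.txt}
After op 13 (git reset b.txt): modified={c.txt, d.txt} staged={a.txt}
After op 14 (git reset c.txt): modified={c.txt, d.txt} staged={a.txt}
Final staged set: {a.txt} -> count=1

Answer: 1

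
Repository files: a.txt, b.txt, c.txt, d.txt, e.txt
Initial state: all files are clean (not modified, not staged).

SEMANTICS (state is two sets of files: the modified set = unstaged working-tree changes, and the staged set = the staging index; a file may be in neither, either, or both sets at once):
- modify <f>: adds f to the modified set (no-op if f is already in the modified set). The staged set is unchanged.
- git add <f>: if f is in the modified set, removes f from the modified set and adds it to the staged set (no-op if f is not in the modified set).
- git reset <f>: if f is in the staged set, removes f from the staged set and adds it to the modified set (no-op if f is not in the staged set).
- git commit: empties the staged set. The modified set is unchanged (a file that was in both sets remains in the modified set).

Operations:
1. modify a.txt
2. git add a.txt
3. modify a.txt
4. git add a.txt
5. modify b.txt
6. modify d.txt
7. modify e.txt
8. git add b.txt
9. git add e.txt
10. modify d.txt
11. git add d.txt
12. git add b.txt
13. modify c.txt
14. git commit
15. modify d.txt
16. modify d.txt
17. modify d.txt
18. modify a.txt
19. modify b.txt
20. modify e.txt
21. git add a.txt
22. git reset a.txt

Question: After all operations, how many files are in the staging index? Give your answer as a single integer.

After op 1 (modify a.txt): modified={a.txt} staged={none}
After op 2 (git add a.txt): modified={none} staged={a.txt}
After op 3 (modify a.txt): modified={a.txt} staged={a.txt}
After op 4 (git add a.txt): modified={none} staged={a.txt}
After op 5 (modify b.txt): modified={b.txt} staged={a.txt}
After op 6 (modify d.txt): modified={b.txt, d.txt} staged={a.txt}
After op 7 (modify e.txt): modified={b.txt, d.txt, e.txt} staged={a.txt}
After op 8 (git add b.txt): modified={d.txt, e.txt} staged={a.txt, b.txt}
After op 9 (git add e.txt): modified={d.txt} staged={a.txt, b.txt, e.txt}
After op 10 (modify d.txt): modified={d.txt} staged={a.txt, b.txt, e.txt}
After op 11 (git add d.txt): modified={none} staged={a.txt, b.txt, d.txt, e.txt}
After op 12 (git add b.txt): modified={none} staged={a.txt, b.txt, d.txt, e.txt}
After op 13 (modify c.txt): modified={c.txt} staged={a.txt, b.txt, d.txt, e.txt}
After op 14 (git commit): modified={c.txt} staged={none}
After op 15 (modify d.txt): modified={c.txt, d.txt} staged={none}
After op 16 (modify d.txt): modified={c.txt, d.txt} staged={none}
After op 17 (modify d.txt): modified={c.txt, d.txt} staged={none}
After op 18 (modify a.txt): modified={a.txt, c.txt, d.txt} staged={none}
After op 19 (modify b.txt): modified={a.txt, b.txt, c.txt, d.txt} staged={none}
After op 20 (modify e.txt): modified={a.txt, b.txt, c.txt, d.txt, e.txt} staged={none}
After op 21 (git add a.txt): modified={b.txt, c.txt, d.txt, e.txt} staged={a.txt}
After op 22 (git reset a.txt): modified={a.txt, b.txt, c.txt, d.txt, e.txt} staged={none}
Final staged set: {none} -> count=0

Answer: 0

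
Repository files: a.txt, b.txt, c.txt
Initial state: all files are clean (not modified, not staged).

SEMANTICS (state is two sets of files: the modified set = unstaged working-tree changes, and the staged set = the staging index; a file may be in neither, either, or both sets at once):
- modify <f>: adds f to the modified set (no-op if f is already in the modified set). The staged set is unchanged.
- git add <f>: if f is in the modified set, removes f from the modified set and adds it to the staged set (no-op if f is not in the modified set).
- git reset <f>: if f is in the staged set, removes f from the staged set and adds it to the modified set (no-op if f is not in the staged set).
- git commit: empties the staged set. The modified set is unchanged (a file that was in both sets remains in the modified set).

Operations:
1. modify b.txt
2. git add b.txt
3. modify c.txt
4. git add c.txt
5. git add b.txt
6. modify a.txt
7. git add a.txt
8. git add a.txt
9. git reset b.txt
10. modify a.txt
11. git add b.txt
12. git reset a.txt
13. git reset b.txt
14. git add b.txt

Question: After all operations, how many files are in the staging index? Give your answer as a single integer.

Answer: 2

Derivation:
After op 1 (modify b.txt): modified={b.txt} staged={none}
After op 2 (git add b.txt): modified={none} staged={b.txt}
After op 3 (modify c.txt): modified={c.txt} staged={b.txt}
After op 4 (git add c.txt): modified={none} staged={b.txt, c.txt}
After op 5 (git add b.txt): modified={none} staged={b.txt, c.txt}
After op 6 (modify a.txt): modified={a.txt} staged={b.txt, c.txt}
After op 7 (git add a.txt): modified={none} staged={a.txt, b.txt, c.txt}
After op 8 (git add a.txt): modified={none} staged={a.txt, b.txt, c.txt}
After op 9 (git reset b.txt): modified={b.txt} staged={a.txt, c.txt}
After op 10 (modify a.txt): modified={a.txt, b.txt} staged={a.txt, c.txt}
After op 11 (git add b.txt): modified={a.txt} staged={a.txt, b.txt, c.txt}
After op 12 (git reset a.txt): modified={a.txt} staged={b.txt, c.txt}
After op 13 (git reset b.txt): modified={a.txt, b.txt} staged={c.txt}
After op 14 (git add b.txt): modified={a.txt} staged={b.txt, c.txt}
Final staged set: {b.txt, c.txt} -> count=2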